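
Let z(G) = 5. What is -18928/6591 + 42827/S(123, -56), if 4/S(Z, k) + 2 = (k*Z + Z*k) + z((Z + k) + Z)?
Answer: -23004395017/156 ≈ -1.4746e+8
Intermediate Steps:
S(Z, k) = 4/(3 + 2*Z*k) (S(Z, k) = 4/(-2 + ((k*Z + Z*k) + 5)) = 4/(-2 + ((Z*k + Z*k) + 5)) = 4/(-2 + (2*Z*k + 5)) = 4/(-2 + (5 + 2*Z*k)) = 4/(3 + 2*Z*k))
-18928/6591 + 42827/S(123, -56) = -18928/6591 + 42827/((4/(3 + 2*123*(-56)))) = -18928*1/6591 + 42827/((4/(3 - 13776))) = -112/39 + 42827/((4/(-13773))) = -112/39 + 42827/((4*(-1/13773))) = -112/39 + 42827/(-4/13773) = -112/39 + 42827*(-13773/4) = -112/39 - 589856271/4 = -23004395017/156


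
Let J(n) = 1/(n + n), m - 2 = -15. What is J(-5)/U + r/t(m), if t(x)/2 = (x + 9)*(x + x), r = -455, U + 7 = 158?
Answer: -26433/12080 ≈ -2.1882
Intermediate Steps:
U = 151 (U = -7 + 158 = 151)
m = -13 (m = 2 - 15 = -13)
t(x) = 4*x*(9 + x) (t(x) = 2*((x + 9)*(x + x)) = 2*((9 + x)*(2*x)) = 2*(2*x*(9 + x)) = 4*x*(9 + x))
J(n) = 1/(2*n)
J(-5)/U + r/t(m) = ((½)/(-5))/151 - 455*(-1/(52*(9 - 13))) = ((½)*(-⅕))*(1/151) - 455/(4*(-13)*(-4)) = -⅒*1/151 - 455/208 = -1/1510 - 455*1/208 = -1/1510 - 35/16 = -26433/12080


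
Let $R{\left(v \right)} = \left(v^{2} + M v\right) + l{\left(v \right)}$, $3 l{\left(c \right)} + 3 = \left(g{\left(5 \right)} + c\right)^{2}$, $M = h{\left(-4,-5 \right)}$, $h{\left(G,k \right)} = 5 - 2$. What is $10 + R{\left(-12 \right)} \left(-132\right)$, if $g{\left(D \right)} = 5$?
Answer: $-16270$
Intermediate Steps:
$h{\left(G,k \right)} = 3$
$M = 3$
$l{\left(c \right)} = -1 + \frac{\left(5 + c\right)^{2}}{3}$
$R{\left(v \right)} = -1 + v^{2} + 3 v + \frac{\left(5 + v\right)^{2}}{3}$ ($R{\left(v \right)} = \left(v^{2} + 3 v\right) + \left(-1 + \frac{\left(5 + v\right)^{2}}{3}\right) = -1 + v^{2} + 3 v + \frac{\left(5 + v\right)^{2}}{3}$)
$10 + R{\left(-12 \right)} \left(-132\right) = 10 + \left(\frac{22}{3} + \frac{4 \left(-12\right)^{2}}{3} + \frac{19}{3} \left(-12\right)\right) \left(-132\right) = 10 + \left(\frac{22}{3} + \frac{4}{3} \cdot 144 - 76\right) \left(-132\right) = 10 + \left(\frac{22}{3} + 192 - 76\right) \left(-132\right) = 10 + \frac{370}{3} \left(-132\right) = 10 - 16280 = -16270$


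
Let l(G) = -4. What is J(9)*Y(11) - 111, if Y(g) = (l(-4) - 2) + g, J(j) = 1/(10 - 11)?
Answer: -116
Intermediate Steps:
J(j) = -1 (J(j) = 1/(-1) = -1)
Y(g) = -6 + g (Y(g) = (-4 - 2) + g = -6 + g)
J(9)*Y(11) - 111 = -(-6 + 11) - 111 = -1*5 - 111 = -5 - 111 = -116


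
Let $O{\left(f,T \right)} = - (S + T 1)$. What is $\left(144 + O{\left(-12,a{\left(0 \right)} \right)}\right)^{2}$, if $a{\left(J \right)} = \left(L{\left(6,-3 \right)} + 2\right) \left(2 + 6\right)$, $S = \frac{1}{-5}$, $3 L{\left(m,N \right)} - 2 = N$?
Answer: $\frac{3853369}{225} \approx 17126.0$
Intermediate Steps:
$L{\left(m,N \right)} = \frac{2}{3} + \frac{N}{3}$
$S = - \frac{1}{5} \approx -0.2$
$a{\left(J \right)} = \frac{40}{3}$ ($a{\left(J \right)} = \left(\left(\frac{2}{3} + \frac{1}{3} \left(-3\right)\right) + 2\right) \left(2 + 6\right) = \left(\left(\frac{2}{3} - 1\right) + 2\right) 8 = \left(- \frac{1}{3} + 2\right) 8 = \frac{5}{3} \cdot 8 = \frac{40}{3}$)
$O{\left(f,T \right)} = \frac{1}{5} - T$ ($O{\left(f,T \right)} = - (- \frac{1}{5} + T 1) = - (- \frac{1}{5} + T) = \frac{1}{5} - T$)
$\left(144 + O{\left(-12,a{\left(0 \right)} \right)}\right)^{2} = \left(144 + \left(\frac{1}{5} - \frac{40}{3}\right)\right)^{2} = \left(144 - \frac{197}{15}\right)^{2} = \left(\frac{1963}{15}\right)^{2} = \frac{3853369}{225}$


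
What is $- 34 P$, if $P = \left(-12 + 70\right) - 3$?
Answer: $-1870$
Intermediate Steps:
$P = 55$ ($P = 58 - 3 = 55$)
$- 34 P = \left(-34\right) 55 = -1870$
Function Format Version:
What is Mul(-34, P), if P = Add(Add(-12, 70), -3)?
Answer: -1870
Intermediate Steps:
P = 55 (P = Add(58, -3) = 55)
Mul(-34, P) = Mul(-34, 55) = -1870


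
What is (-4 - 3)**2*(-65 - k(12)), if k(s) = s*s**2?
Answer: -87857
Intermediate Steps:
k(s) = s**3
(-4 - 3)**2*(-65 - k(12)) = (-4 - 3)**2*(-65 - 1*12**3) = (-7)**2*(-65 - 1*1728) = 49*(-65 - 1728) = 49*(-1793) = -87857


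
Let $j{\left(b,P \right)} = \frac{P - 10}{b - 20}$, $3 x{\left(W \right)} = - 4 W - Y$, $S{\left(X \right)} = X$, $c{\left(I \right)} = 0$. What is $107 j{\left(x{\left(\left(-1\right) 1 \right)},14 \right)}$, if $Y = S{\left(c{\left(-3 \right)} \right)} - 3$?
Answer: $- \frac{1284}{53} \approx -24.226$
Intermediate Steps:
$Y = -3$ ($Y = 0 - 3 = -3$)
$x{\left(W \right)} = 1 - \frac{4 W}{3}$ ($x{\left(W \right)} = \frac{- 4 W - -3}{3} = \frac{- 4 W + 3}{3} = \frac{3 - 4 W}{3} = 1 - \frac{4 W}{3}$)
$j{\left(b,P \right)} = \frac{-10 + P}{-20 + b}$
$107 j{\left(x{\left(\left(-1\right) 1 \right)},14 \right)} = 107 \frac{-10 + 14}{-20 - \left(-1 + \frac{4 \left(\left(-1\right) 1\right)}{3}\right)} = 107 \frac{1}{-20 + \left(1 - - \frac{4}{3}\right)} 4 = 107 \frac{1}{-20 + \left(1 + \frac{4}{3}\right)} 4 = 107 \frac{1}{-20 + \frac{7}{3}} \cdot 4 = 107 \frac{1}{- \frac{53}{3}} \cdot 4 = 107 \left(\left(- \frac{3}{53}\right) 4\right) = 107 \left(- \frac{12}{53}\right) = - \frac{1284}{53}$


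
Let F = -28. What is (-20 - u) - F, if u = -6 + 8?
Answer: 6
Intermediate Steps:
u = 2
(-20 - u) - F = (-20 - 1*2) - 1*(-28) = (-20 - 2) + 28 = -22 + 28 = 6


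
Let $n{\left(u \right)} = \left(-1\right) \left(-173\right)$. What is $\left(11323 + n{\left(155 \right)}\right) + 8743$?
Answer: $20239$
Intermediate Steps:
$n{\left(u \right)} = 173$
$\left(11323 + n{\left(155 \right)}\right) + 8743 = \left(11323 + 173\right) + 8743 = 11496 + 8743 = 20239$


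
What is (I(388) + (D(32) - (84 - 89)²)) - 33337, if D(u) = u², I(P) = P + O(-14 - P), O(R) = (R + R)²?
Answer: 614466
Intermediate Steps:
O(R) = 4*R² (O(R) = (2*R)² = 4*R²)
I(P) = P + 4*(-14 - P)²
(I(388) + (D(32) - (84 - 89)²)) - 33337 = ((388 + 4*(14 + 388)²) + (32² - (84 - 89)²)) - 33337 = ((388 + 4*402²) + (1024 - 1*(-5)²)) - 33337 = ((388 + 4*161604) + (1024 - 1*25)) - 33337 = ((388 + 646416) + (1024 - 25)) - 33337 = (646804 + 999) - 33337 = 647803 - 33337 = 614466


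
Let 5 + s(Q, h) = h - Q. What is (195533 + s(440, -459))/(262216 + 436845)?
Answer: 194629/699061 ≈ 0.27841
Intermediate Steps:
s(Q, h) = -5 + h - Q (s(Q, h) = -5 + (h - Q) = -5 + h - Q)
(195533 + s(440, -459))/(262216 + 436845) = (195533 + (-5 - 459 - 1*440))/(262216 + 436845) = (195533 + (-5 - 459 - 440))/699061 = (195533 - 904)*(1/699061) = 194629*(1/699061) = 194629/699061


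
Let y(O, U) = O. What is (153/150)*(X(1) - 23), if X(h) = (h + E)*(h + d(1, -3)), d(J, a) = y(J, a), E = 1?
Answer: -969/50 ≈ -19.380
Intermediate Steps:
d(J, a) = J
X(h) = (1 + h)**2 (X(h) = (h + 1)*(h + 1) = (1 + h)*(1 + h) = (1 + h)**2)
(153/150)*(X(1) - 23) = (153/150)*((1 + 1**2 + 2*1) - 23) = (153*(1/150))*((1 + 1 + 2) - 23) = 51*(4 - 23)/50 = (51/50)*(-19) = -969/50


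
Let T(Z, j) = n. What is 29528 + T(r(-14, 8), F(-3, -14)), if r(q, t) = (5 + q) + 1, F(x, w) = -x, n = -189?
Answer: 29339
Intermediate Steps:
r(q, t) = 6 + q
T(Z, j) = -189
29528 + T(r(-14, 8), F(-3, -14)) = 29528 - 189 = 29339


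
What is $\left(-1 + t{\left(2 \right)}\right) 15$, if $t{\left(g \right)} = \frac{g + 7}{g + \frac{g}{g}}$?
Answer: $30$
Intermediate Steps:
$t{\left(g \right)} = \frac{7 + g}{1 + g}$ ($t{\left(g \right)} = \frac{7 + g}{g + 1} = \frac{7 + g}{1 + g}$)
$\left(-1 + t{\left(2 \right)}\right) 15 = \left(-1 + \frac{7 + 2}{1 + 2}\right) 15 = \left(-1 + \frac{1}{3} \cdot 9\right) 15 = \left(-1 + 3\right) 15 = 2 \cdot 15 = 30$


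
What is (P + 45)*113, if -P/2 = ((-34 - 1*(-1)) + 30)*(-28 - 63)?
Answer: -56613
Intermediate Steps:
P = -546 (P = -2*((-34 - 1*(-1)) + 30)*(-28 - 63) = -2*((-34 + 1) + 30)*(-91) = -2*(-33 + 30)*(-91) = -(-6)*(-91) = -2*273 = -546)
(P + 45)*113 = (-546 + 45)*113 = -501*113 = -56613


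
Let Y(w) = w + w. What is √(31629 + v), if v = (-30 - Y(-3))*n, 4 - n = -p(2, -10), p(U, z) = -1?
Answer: √31557 ≈ 177.64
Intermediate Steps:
Y(w) = 2*w
n = 3 (n = 4 - (-1)*(-1) = 4 - 1*1 = 4 - 1 = 3)
v = -72 (v = (-30 - 2*(-3))*3 = (-30 - 1*(-6))*3 = (-30 + 6)*3 = -24*3 = -72)
√(31629 + v) = √(31629 - 72) = √31557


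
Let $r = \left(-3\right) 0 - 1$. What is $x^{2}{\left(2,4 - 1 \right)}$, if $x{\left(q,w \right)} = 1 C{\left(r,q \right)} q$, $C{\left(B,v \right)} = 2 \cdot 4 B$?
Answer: $256$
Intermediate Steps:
$r = -1$ ($r = 0 - 1 = -1$)
$C{\left(B,v \right)} = 8 B$
$x{\left(q,w \right)} = - 8 q$ ($x{\left(q,w \right)} = 1 \cdot 8 \left(-1\right) q = 1 \left(-8\right) q = - 8 q$)
$x^{2}{\left(2,4 - 1 \right)} = \left(\left(-8\right) 2\right)^{2} = \left(-16\right)^{2} = 256$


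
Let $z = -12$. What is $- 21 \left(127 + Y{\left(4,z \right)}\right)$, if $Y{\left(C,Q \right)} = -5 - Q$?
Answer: $-2814$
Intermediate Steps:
$- 21 \left(127 + Y{\left(4,z \right)}\right) = - 21 \left(127 - -7\right) = - 21 \left(127 + \left(-5 + 12\right)\right) = - 21 \left(127 + 7\right) = \left(-21\right) 134 = -2814$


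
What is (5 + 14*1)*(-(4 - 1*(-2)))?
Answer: -114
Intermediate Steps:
(5 + 14*1)*(-(4 - 1*(-2))) = (5 + 14)*(-(4 + 2)) = 19*(-1*6) = 19*(-6) = -114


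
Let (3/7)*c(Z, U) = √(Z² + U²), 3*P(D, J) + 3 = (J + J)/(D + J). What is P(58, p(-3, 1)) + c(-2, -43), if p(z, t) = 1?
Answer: -175/177 + 7*√1853/3 ≈ 99.453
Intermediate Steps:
P(D, J) = -1 + 2*J/(3*(D + J)) (P(D, J) = -1 + ((J + J)/(D + J))/3 = -1 + ((2*J)/(D + J))/3 = -1 + (2*J/(D + J))/3 = -1 + 2*J/(3*(D + J)))
c(Z, U) = 7*√(U² + Z²)/3 (c(Z, U) = 7*√(Z² + U²)/3 = 7*√(U² + Z²)/3)
P(58, p(-3, 1)) + c(-2, -43) = (-1*58 - ⅓*1)/(58 + 1) + 7*√((-43)² + (-2)²)/3 = (-58 - ⅓)/59 + 7*√(1849 + 4)/3 = (1/59)*(-175/3) + 7*√1853/3 = -175/177 + 7*√1853/3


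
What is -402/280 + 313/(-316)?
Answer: -13417/5530 ≈ -2.4262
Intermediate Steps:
-402/280 + 313/(-316) = -402*1/280 + 313*(-1/316) = -201/140 - 313/316 = -13417/5530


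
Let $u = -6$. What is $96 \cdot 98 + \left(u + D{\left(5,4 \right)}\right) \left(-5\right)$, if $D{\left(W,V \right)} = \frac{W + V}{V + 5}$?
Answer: $9433$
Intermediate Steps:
$D{\left(W,V \right)} = \frac{V + W}{5 + V}$
$96 \cdot 98 + \left(u + D{\left(5,4 \right)}\right) \left(-5\right) = 96 \cdot 98 + \left(-6 + \frac{4 + 5}{5 + 4}\right) \left(-5\right) = 9408 + \left(-6 + \frac{1}{9} \cdot 9\right) \left(-5\right) = 9408 + \left(-6 + 1\right) \left(-5\right) = 9408 - -25 = 9408 + 25 = 9433$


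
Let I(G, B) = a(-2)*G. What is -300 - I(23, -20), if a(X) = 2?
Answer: -346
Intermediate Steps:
I(G, B) = 2*G
-300 - I(23, -20) = -300 - 2*23 = -300 - 1*46 = -300 - 46 = -346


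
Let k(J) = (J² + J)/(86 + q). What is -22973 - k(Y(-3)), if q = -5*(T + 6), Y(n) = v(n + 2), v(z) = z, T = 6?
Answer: -22973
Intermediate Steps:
Y(n) = 2 + n (Y(n) = n + 2 = 2 + n)
q = -60 (q = -5*(6 + 6) = -5*12 = -60)
k(J) = J/26 + J²/26 (k(J) = (J² + J)/(86 - 60) = (J + J²)/26 = (J + J²)*(1/26) = J/26 + J²/26)
-22973 - k(Y(-3)) = -22973 - (2 - 3)*(1 + (2 - 3))/26 = -22973 - (-1)*(1 - 1)/26 = -22973 - (-1)*0/26 = -22973 - 1*0 = -22973 + 0 = -22973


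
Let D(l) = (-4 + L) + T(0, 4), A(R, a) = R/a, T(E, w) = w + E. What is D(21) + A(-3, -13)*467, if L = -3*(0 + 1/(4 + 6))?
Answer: 13971/130 ≈ 107.47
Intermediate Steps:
T(E, w) = E + w
L = -3/10 (L = -3*(0 + 1/10) = -3*(0 + ⅒) = -3*⅒ = -3/10 ≈ -0.30000)
D(l) = -3/10 (D(l) = (-4 - 3/10) + (0 + 4) = -43/10 + 4 = -3/10)
D(21) + A(-3, -13)*467 = -3/10 - 3/(-13)*467 = -3/10 - 3*(-1/13)*467 = -3/10 + (3/13)*467 = -3/10 + 1401/13 = 13971/130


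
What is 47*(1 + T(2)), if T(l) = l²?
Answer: 235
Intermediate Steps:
47*(1 + T(2)) = 47*(1 + 2²) = 47*(1 + 4) = 47*5 = 235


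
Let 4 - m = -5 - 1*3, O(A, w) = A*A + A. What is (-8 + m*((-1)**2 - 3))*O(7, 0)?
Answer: -1792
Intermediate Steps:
O(A, w) = A + A**2 (O(A, w) = A**2 + A = A + A**2)
m = 12 (m = 4 - (-5 - 1*3) = 4 - (-5 - 3) = 4 - 1*(-8) = 4 + 8 = 12)
(-8 + m*((-1)**2 - 3))*O(7, 0) = (-8 + 12*((-1)**2 - 3))*(7*(1 + 7)) = (-8 + 12*(1 - 3))*(7*8) = (-8 + 12*(-2))*56 = (-8 - 24)*56 = -32*56 = -1792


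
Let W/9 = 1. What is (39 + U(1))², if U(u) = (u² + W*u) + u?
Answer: 2500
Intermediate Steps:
W = 9 (W = 9*1 = 9)
U(u) = u² + 10*u (U(u) = (u² + 9*u) + u = u² + 10*u)
(39 + U(1))² = (39 + 1*(10 + 1))² = (39 + 1*11)² = (39 + 11)² = 50² = 2500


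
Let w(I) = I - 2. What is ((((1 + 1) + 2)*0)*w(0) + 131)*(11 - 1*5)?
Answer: 786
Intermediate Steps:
w(I) = -2 + I
((((1 + 1) + 2)*0)*w(0) + 131)*(11 - 1*5) = ((((1 + 1) + 2)*0)*(-2 + 0) + 131)*(11 - 1*5) = (((2 + 2)*0)*(-2) + 131)*(11 - 5) = ((4*0)*(-2) + 131)*6 = (0*(-2) + 131)*6 = (0 + 131)*6 = 131*6 = 786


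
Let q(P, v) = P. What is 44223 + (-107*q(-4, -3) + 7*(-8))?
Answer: 44595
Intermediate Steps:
44223 + (-107*q(-4, -3) + 7*(-8)) = 44223 + (-107*(-4) + 7*(-8)) = 44223 + (428 - 56) = 44223 + 372 = 44595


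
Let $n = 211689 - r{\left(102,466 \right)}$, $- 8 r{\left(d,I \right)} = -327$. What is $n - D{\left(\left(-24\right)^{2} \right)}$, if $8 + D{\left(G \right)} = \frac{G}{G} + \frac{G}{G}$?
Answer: $\frac{1693233}{8} \approx 2.1165 \cdot 10^{5}$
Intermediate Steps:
$r{\left(d,I \right)} = \frac{327}{8}$ ($r{\left(d,I \right)} = \left(- \frac{1}{8}\right) \left(-327\right) = \frac{327}{8}$)
$D{\left(G \right)} = -6$ ($D{\left(G \right)} = -8 + \left(\frac{G}{G} + \frac{G}{G}\right) = -8 + \left(1 + 1\right) = -8 + 2 = -6$)
$n = \frac{1693185}{8}$ ($n = 211689 - \frac{327}{8} = \frac{1693185}{8} \approx 2.1165 \cdot 10^{5}$)
$n - D{\left(\left(-24\right)^{2} \right)} = \frac{1693185}{8} - -6 = \frac{1693185}{8} + 6 = \frac{1693233}{8}$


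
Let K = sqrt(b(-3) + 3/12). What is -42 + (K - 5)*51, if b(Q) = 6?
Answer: -339/2 ≈ -169.50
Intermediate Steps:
K = 5/2 (K = sqrt(6 + 3/12) = sqrt(6 + 3*(1/12)) = sqrt(6 + 1/4) = sqrt(25/4) = 5/2 ≈ 2.5000)
-42 + (K - 5)*51 = -42 + (5/2 - 5)*51 = -42 - 5/2*51 = -42 - 255/2 = -339/2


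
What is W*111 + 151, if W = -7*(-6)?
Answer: 4813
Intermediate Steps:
W = 42
W*111 + 151 = 42*111 + 151 = 4662 + 151 = 4813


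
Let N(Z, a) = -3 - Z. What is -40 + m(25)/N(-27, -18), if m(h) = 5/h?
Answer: -4799/120 ≈ -39.992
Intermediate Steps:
-40 + m(25)/N(-27, -18) = -40 + (5/25)/(-3 - 1*(-27)) = -40 + (5*(1/25))/(-3 + 27) = -40 + (⅕)/24 = -40 + (⅕)*(1/24) = -40 + 1/120 = -4799/120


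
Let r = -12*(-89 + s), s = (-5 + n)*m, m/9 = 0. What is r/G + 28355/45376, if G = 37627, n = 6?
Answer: 1115375153/1707362752 ≈ 0.65327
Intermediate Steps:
m = 0 (m = 9*0 = 0)
s = 0 (s = (-5 + 6)*0 = 1*0 = 0)
r = 1068 (r = -12*(-89 + 0) = -12*(-89) = 1068)
r/G + 28355/45376 = 1068/37627 + 28355/45376 = 1115375153/1707362752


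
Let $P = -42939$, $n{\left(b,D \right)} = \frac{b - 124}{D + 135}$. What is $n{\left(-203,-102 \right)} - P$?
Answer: $\frac{472220}{11} \approx 42929.0$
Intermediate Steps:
$n{\left(b,D \right)} = \frac{-124 + b}{135 + D}$
$n{\left(-203,-102 \right)} - P = \frac{-124 - 203}{135 - 102} - -42939 = \frac{1}{33} \left(-327\right) + 42939 = - \frac{109}{11} + 42939 = \frac{472220}{11}$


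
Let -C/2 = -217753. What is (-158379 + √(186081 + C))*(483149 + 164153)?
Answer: -102519043458 + 647302*√621587 ≈ -1.0201e+11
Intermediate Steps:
C = 435506 (C = -2*(-217753) = 435506)
(-158379 + √(186081 + C))*(483149 + 164153) = (-158379 + √(186081 + 435506))*(483149 + 164153) = (-158379 + √621587)*647302 = -102519043458 + 647302*√621587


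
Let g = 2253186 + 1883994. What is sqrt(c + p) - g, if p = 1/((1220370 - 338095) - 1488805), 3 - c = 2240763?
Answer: -4137180 + 23*I*sqrt(1558275507341570)/606530 ≈ -4.1372e+6 + 1496.9*I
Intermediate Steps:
c = -2240760 (c = 3 - 1*2240763 = 3 - 2240763 = -2240760)
g = 4137180
p = -1/606530 (p = 1/(882275 - 1488805) = 1/(-606530) = -1/606530 ≈ -1.6487e-6)
sqrt(c + p) - g = sqrt(-2240760 - 1/606530) - 1*4137180 = sqrt(-1359088162801/606530) - 4137180 = 23*I*sqrt(1558275507341570)/606530 - 4137180 = -4137180 + 23*I*sqrt(1558275507341570)/606530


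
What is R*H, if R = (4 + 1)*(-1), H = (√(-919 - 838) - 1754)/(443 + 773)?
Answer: 4385/608 - 5*I*√1757/1216 ≈ 7.2122 - 0.17235*I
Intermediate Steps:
H = -877/608 + I*√1757/1216 (H = (√(-1757) - 1754)/1216 = (I*√1757 - 1754)*(1/1216) = (-1754 + I*√1757)*(1/1216) = -877/608 + I*√1757/1216 ≈ -1.4424 + 0.034471*I)
R = -5 (R = 5*(-1) = -5)
R*H = -5*(-877/608 + I*√1757/1216) = 4385/608 - 5*I*√1757/1216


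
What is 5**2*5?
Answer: 125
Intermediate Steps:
5**2*5 = 25*5 = 125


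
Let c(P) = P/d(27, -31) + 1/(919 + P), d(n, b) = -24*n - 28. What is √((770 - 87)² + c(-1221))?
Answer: √7190244794747/3926 ≈ 683.00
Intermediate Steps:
d(n, b) = -28 - 24*n
c(P) = 1/(919 + P) - P/676 (c(P) = P/(-28 - 24*27) + 1/(919 + P) = P/(-28 - 648) + 1/(919 + P) = P/(-676) + 1/(919 + P) = P*(-1/676) + 1/(919 + P) = -P/676 + 1/(919 + P) = 1/(919 + P) - P/676)
√((770 - 87)² + c(-1221)) = √((770 - 87)² + (676 - 1*(-1221)² - 919*(-1221))/(676*(919 - 1221))) = √(683² + (1/676)*(676 - 1*1490841 + 1122099)/(-302)) = √(466489 + (1/676)*(-1/302)*(676 - 1490841 + 1122099)) = √(466489 + (1/676)*(-1/302)*(-368066)) = √(466489 + 184033/102076) = √(47617515197/102076) = √7190244794747/3926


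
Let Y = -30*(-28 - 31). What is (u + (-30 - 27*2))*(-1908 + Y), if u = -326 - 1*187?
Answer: 82386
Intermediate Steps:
u = -513 (u = -326 - 187 = -513)
Y = 1770 (Y = -30*(-59) = 1770)
(u + (-30 - 27*2))*(-1908 + Y) = (-513 + (-30 - 27*2))*(-1908 + 1770) = (-513 + (-30 - 54))*(-138) = (-513 - 84)*(-138) = -597*(-138) = 82386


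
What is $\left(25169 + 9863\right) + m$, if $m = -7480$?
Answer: $27552$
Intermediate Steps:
$\left(25169 + 9863\right) + m = \left(25169 + 9863\right) - 7480 = 35032 - 7480 = 27552$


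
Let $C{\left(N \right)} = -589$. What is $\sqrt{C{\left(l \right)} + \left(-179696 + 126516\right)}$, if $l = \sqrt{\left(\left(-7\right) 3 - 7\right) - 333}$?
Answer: $i \sqrt{53769} \approx 231.88 i$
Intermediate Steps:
$l = 19 i$ ($l = \sqrt{\left(-21 - 7\right) - 333} = \sqrt{-28 - 333} = \sqrt{-361} = 19 i \approx 19.0 i$)
$\sqrt{C{\left(l \right)} + \left(-179696 + 126516\right)} = \sqrt{-589 + \left(-179696 + 126516\right)} = \sqrt{-589 - 53180} = \sqrt{-53769} = i \sqrt{53769}$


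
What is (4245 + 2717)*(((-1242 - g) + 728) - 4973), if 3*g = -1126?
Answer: -106762270/3 ≈ -3.5587e+7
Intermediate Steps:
g = -1126/3 (g = (1/3)*(-1126) = -1126/3 ≈ -375.33)
(4245 + 2717)*(((-1242 - g) + 728) - 4973) = (4245 + 2717)*(((-1242 - 1*(-1126/3)) + 728) - 4973) = 6962*(((-1242 + 1126/3) + 728) - 4973) = 6962*((-2600/3 + 728) - 4973) = 6962*(-416/3 - 4973) = 6962*(-15335/3) = -106762270/3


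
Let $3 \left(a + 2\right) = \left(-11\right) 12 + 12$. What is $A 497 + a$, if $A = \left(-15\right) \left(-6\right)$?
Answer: $44688$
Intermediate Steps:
$a = -42$ ($a = -2 + \frac{\left(-11\right) 12 + 12}{3} = -2 + \frac{-132 + 12}{3} = -2 + \frac{1}{3} \left(-120\right) = -2 - 40 = -42$)
$A = 90$
$A 497 + a = 90 \cdot 497 - 42 = 44730 - 42 = 44688$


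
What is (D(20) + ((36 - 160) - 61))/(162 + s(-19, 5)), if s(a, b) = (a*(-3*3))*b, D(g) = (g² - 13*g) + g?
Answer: -25/1017 ≈ -0.024582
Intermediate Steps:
D(g) = g² - 12*g
s(a, b) = -9*a*b (s(a, b) = (a*(-9))*b = (-9*a)*b = -9*a*b)
(D(20) + ((36 - 160) - 61))/(162 + s(-19, 5)) = (20*(-12 + 20) + ((36 - 160) - 61))/(162 - 9*(-19)*5) = (20*8 + (-124 - 61))/(162 + 855) = (160 - 185)/1017 = -25*1/1017 = -25/1017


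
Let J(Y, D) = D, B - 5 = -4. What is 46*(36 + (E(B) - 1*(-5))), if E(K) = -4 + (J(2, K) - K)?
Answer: 1702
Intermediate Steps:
B = 1 (B = 5 - 4 = 1)
E(K) = -4 (E(K) = -4 + (K - K) = -4 + 0 = -4)
46*(36 + (E(B) - 1*(-5))) = 46*(36 + (-4 - 1*(-5))) = 46*(36 + (-4 + 5)) = 46*(36 + 1) = 46*37 = 1702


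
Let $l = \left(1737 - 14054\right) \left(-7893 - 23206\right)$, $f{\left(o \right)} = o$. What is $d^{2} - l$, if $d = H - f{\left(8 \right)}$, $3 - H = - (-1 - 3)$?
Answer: $-383046302$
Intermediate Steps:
$H = -1$ ($H = 3 - - (-1 - 3) = 3 - \left(-1\right) \left(-4\right) = 3 - 4 = -1$)
$l = 383046383$ ($l = \left(-12317\right) \left(-31099\right) = 383046383$)
$d = -9$ ($d = -1 - 8 = -9$)
$d^{2} - l = \left(-9\right)^{2} - 383046383 = 81 - 383046383 = -383046302$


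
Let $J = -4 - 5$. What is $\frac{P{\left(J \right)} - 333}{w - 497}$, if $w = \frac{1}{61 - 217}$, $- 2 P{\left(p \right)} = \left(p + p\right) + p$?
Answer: $\frac{49842}{77533} \approx 0.64285$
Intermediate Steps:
$J = -9$ ($J = -4 - 5 = -9$)
$P{\left(p \right)} = - \frac{3 p}{2}$ ($P{\left(p \right)} = - \frac{\left(p + p\right) + p}{2} = - \frac{2 p + p}{2} = - \frac{3 p}{2}$)
$w = - \frac{1}{156}$ ($w = \frac{1}{61 - 217} = \frac{1}{-156} = - \frac{1}{156} \approx -0.0064103$)
$\frac{P{\left(J \right)} - 333}{w - 497} = \frac{\left(- \frac{3}{2}\right) \left(-9\right) - 333}{- \frac{1}{156} - 497} = \frac{\frac{27}{2} - 333}{- \frac{77533}{156}} = \left(- \frac{639}{2}\right) \left(- \frac{156}{77533}\right) = \frac{49842}{77533}$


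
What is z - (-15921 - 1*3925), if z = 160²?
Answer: 45446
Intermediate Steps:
z = 25600
z - (-15921 - 1*3925) = 25600 - (-15921 - 1*3925) = 25600 - (-15921 - 3925) = 25600 - 1*(-19846) = 25600 + 19846 = 45446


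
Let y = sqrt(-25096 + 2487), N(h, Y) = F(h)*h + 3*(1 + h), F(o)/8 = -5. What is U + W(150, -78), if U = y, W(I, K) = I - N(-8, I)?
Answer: -149 + I*sqrt(22609) ≈ -149.0 + 150.36*I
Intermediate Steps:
F(o) = -40 (F(o) = 8*(-5) = -40)
N(h, Y) = 3 - 37*h (N(h, Y) = -40*h + 3*(1 + h) = -40*h + (3 + 3*h) = 3 - 37*h)
y = I*sqrt(22609) (y = sqrt(-22609) = I*sqrt(22609) ≈ 150.36*I)
W(I, K) = -299 + I (W(I, K) = I - (3 - 37*(-8)) = I - (3 + 296) = I - 1*299 = I - 299 = -299 + I)
U = I*sqrt(22609) ≈ 150.36*I
U + W(150, -78) = I*sqrt(22609) + (-299 + 150) = I*sqrt(22609) - 149 = -149 + I*sqrt(22609)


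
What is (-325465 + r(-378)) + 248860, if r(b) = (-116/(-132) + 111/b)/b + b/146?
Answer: -2929879058635/38245284 ≈ -76608.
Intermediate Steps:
r(b) = b/146 + (29/33 + 111/b)/b (r(b) = (-116*(-1/132) + 111/b)/b + b*(1/146) = (29/33 + 111/b)/b + b/146 = b/146 + (29/33 + 111/b)/b)
(-325465 + r(-378)) + 248860 = (-325465 + (111/(-378)² + (1/146)*(-378) + (29/33)/(-378))) + 248860 = (-325465 + (111*(1/142884) - 189/73 + (29/33)*(-1/378))) + 248860 = (-325465 + (37/47628 - 189/73 - 29/12474)) + 248860 = (-325465 - 99077815/38245284) + 248860 = -12447600434875/38245284 + 248860 = -2929879058635/38245284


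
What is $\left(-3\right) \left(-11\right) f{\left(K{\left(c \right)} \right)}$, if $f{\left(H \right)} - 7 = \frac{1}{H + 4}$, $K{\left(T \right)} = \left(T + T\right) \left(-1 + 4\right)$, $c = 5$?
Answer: $\frac{7887}{34} \approx 231.97$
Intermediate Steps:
$K{\left(T \right)} = 6 T$ ($K{\left(T \right)} = 2 T 3 = 6 T$)
$f{\left(H \right)} = 7 + \frac{1}{4 + H}$ ($f{\left(H \right)} = 7 + \frac{1}{H + 4} = 7 + \frac{1}{4 + H}$)
$\left(-3\right) \left(-11\right) f{\left(K{\left(c \right)} \right)} = \left(-3\right) \left(-11\right) \frac{29 + 7 \cdot 6 \cdot 5}{4 + 6 \cdot 5} = 33 \frac{29 + 7 \cdot 30}{4 + 30} = 33 \frac{29 + 210}{34} = 33 \cdot \frac{1}{34} \cdot 239 = 33 \cdot \frac{239}{34} = \frac{7887}{34}$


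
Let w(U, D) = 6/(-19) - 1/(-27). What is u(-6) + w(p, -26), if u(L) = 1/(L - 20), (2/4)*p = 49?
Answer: -4231/13338 ≈ -0.31721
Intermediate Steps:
p = 98 (p = 2*49 = 98)
w(U, D) = -143/513 (w(U, D) = 6*(-1/19) - 1*(-1/27) = -6/19 + 1/27 = -143/513)
u(L) = 1/(-20 + L)
u(-6) + w(p, -26) = 1/(-20 - 6) - 143/513 = 1/(-26) - 143/513 = -1/26 - 143/513 = -4231/13338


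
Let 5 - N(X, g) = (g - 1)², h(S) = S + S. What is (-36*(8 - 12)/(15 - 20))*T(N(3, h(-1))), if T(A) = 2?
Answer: -288/5 ≈ -57.600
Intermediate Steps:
h(S) = 2*S
N(X, g) = 5 - (-1 + g)² (N(X, g) = 5 - (g - 1)² = 5 - (-1 + g)²)
(-36*(8 - 12)/(15 - 20))*T(N(3, h(-1))) = -36*(8 - 12)/(15 - 20)*2 = -(-144)/(-5)*2 = -(-144)*(-1)/5*2 = -36*⅘*2 = -144/5*2 = -288/5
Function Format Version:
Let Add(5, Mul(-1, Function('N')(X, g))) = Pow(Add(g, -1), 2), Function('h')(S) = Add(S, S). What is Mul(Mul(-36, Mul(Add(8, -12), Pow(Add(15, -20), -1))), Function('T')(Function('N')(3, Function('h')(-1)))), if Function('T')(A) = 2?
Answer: Rational(-288, 5) ≈ -57.600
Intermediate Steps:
Function('h')(S) = Mul(2, S)
Function('N')(X, g) = Add(5, Mul(-1, Pow(Add(-1, g), 2))) (Function('N')(X, g) = Add(5, Mul(-1, Pow(Add(g, -1), 2))) = Add(5, Mul(-1, Pow(Add(-1, g), 2))))
Mul(Mul(-36, Mul(Add(8, -12), Pow(Add(15, -20), -1))), Function('T')(Function('N')(3, Function('h')(-1)))) = Mul(Mul(-36, Mul(Add(8, -12), Pow(Add(15, -20), -1))), 2) = Mul(Mul(-36, Mul(-4, Pow(-5, -1))), 2) = Mul(Mul(-36, Mul(-4, Rational(-1, 5))), 2) = Mul(Mul(-36, Rational(4, 5)), 2) = Mul(Rational(-144, 5), 2) = Rational(-288, 5)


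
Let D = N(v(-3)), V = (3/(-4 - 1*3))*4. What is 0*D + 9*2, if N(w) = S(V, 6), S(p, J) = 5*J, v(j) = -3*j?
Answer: 18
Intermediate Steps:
V = -12/7 (V = (3/(-4 - 3))*4 = (3/(-7))*4 = (3*(-⅐))*4 = -3/7*4 = -12/7 ≈ -1.7143)
N(w) = 30 (N(w) = 5*6 = 30)
D = 30
0*D + 9*2 = 0*30 + 9*2 = 0 + 18 = 18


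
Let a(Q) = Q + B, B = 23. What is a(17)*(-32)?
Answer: -1280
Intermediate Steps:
a(Q) = 23 + Q (a(Q) = Q + 23 = 23 + Q)
a(17)*(-32) = (23 + 17)*(-32) = 40*(-32) = -1280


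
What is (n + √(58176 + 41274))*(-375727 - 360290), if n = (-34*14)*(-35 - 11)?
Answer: -16115828232 - 11040255*√442 ≈ -1.6348e+10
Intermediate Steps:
n = 21896 (n = -476*(-46) = 21896)
(n + √(58176 + 41274))*(-375727 - 360290) = (21896 + √(58176 + 41274))*(-375727 - 360290) = (21896 + √99450)*(-736017) = (21896 + 15*√442)*(-736017) = -16115828232 - 11040255*√442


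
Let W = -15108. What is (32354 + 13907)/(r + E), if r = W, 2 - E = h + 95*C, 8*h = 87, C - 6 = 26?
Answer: -370088/145255 ≈ -2.5479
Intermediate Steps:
C = 32 (C = 6 + 26 = 32)
h = 87/8 (h = (⅛)*87 = 87/8 ≈ 10.875)
E = -24391/8 (E = 2 - (87/8 + 95*32) = 2 - (87/8 + 3040) = 2 - 1*24407/8 = 2 - 24407/8 = -24391/8 ≈ -3048.9)
r = -15108
(32354 + 13907)/(r + E) = (32354 + 13907)/(-15108 - 24391/8) = 46261/(-145255/8) = 46261*(-8/145255) = -370088/145255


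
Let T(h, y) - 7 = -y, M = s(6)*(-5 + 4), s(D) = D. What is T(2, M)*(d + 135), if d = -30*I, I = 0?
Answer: 1755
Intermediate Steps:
M = -6 (M = 6*(-5 + 4) = 6*(-1) = -6)
d = 0 (d = -30*0 = 0)
T(h, y) = 7 - y
T(2, M)*(d + 135) = (7 - 1*(-6))*(0 + 135) = (7 + 6)*135 = 13*135 = 1755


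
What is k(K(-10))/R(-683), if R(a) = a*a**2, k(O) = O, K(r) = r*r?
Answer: -100/318611987 ≈ -3.1386e-7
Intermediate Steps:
K(r) = r**2
R(a) = a**3
k(K(-10))/R(-683) = (-10)**2/((-683)**3) = 100/(-318611987) = 100*(-1/318611987) = -100/318611987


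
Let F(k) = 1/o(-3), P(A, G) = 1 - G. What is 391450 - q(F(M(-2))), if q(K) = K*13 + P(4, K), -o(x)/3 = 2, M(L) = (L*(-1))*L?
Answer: 391451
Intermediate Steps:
M(L) = -L**2 (M(L) = (-L)*L = -L**2)
o(x) = -6 (o(x) = -3*2 = -6)
F(k) = -1/6 (F(k) = 1/(-6) = -1/6)
q(K) = 1 + 12*K (q(K) = K*13 + (1 - K) = 13*K + (1 - K) = 1 + 12*K)
391450 - q(F(M(-2))) = 391450 - (1 + 12*(-1/6)) = 391450 - (1 - 2) = 391450 - 1*(-1) = 391450 + 1 = 391451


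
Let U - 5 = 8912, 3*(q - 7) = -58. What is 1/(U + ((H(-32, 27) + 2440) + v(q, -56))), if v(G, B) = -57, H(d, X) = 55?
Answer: 1/11355 ≈ 8.8067e-5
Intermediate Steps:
q = -37/3 (q = 7 + (1/3)*(-58) = 7 - 58/3 = -37/3 ≈ -12.333)
U = 8917 (U = 5 + 8912 = 8917)
1/(U + ((H(-32, 27) + 2440) + v(q, -56))) = 1/(8917 + ((55 + 2440) - 57)) = 1/(8917 + (2495 - 57)) = 1/(8917 + 2438) = 1/11355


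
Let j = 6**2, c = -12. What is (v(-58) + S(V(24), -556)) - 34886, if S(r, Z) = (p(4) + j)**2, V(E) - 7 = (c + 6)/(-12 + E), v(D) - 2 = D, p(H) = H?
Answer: -33342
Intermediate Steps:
j = 36
v(D) = 2 + D
V(E) = 7 - 6/(-12 + E) (V(E) = 7 + (-12 + 6)/(-12 + E) = 7 - 6/(-12 + E))
S(r, Z) = 1600 (S(r, Z) = (4 + 36)**2 = 40**2 = 1600)
(v(-58) + S(V(24), -556)) - 34886 = ((2 - 58) + 1600) - 34886 = (-56 + 1600) - 34886 = 1544 - 34886 = -33342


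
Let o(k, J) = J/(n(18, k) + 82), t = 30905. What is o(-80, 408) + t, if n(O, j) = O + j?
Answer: 154627/5 ≈ 30925.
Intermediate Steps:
o(k, J) = J/(100 + k) (o(k, J) = J/((18 + k) + 82) = J/(100 + k))
o(-80, 408) + t = 408/(100 - 80) + 30905 = 408/20 + 30905 = 408*(1/20) + 30905 = 102/5 + 30905 = 154627/5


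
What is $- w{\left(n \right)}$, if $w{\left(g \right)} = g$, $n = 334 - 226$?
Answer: $-108$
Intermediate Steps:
$n = 108$ ($n = 334 - 226 = 108$)
$- w{\left(n \right)} = \left(-1\right) 108 = -108$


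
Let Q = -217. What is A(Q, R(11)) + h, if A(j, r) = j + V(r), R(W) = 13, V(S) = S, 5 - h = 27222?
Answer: -27421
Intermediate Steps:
h = -27217 (h = 5 - 1*27222 = 5 - 27222 = -27217)
A(j, r) = j + r
A(Q, R(11)) + h = (-217 + 13) - 27217 = -204 - 27217 = -27421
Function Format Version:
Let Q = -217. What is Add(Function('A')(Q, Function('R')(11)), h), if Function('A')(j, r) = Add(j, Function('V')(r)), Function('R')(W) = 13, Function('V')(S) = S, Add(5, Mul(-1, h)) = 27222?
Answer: -27421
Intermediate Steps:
h = -27217 (h = Add(5, Mul(-1, 27222)) = Add(5, -27222) = -27217)
Function('A')(j, r) = Add(j, r)
Add(Function('A')(Q, Function('R')(11)), h) = Add(Add(-217, 13), -27217) = Add(-204, -27217) = -27421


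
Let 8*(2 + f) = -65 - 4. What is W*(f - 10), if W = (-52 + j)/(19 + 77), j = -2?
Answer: 1485/128 ≈ 11.602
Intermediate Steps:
f = -85/8 (f = -2 + (-65 - 4)/8 = -2 + (1/8)*(-69) = -2 - 69/8 = -85/8 ≈ -10.625)
W = -9/16 (W = (-52 - 2)/(19 + 77) = -54/96 = -54*1/96 = -9/16 ≈ -0.56250)
W*(f - 10) = -9*(-85/8 - 10)/16 = -9/16*(-165/8) = 1485/128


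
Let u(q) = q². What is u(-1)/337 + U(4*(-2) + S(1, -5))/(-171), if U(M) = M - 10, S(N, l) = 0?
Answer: 693/6403 ≈ 0.10823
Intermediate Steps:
U(M) = -10 + M
u(-1)/337 + U(4*(-2) + S(1, -5))/(-171) = (-1)²/337 + (-10 + (4*(-2) + 0))/(-171) = 1*(1/337) + (-10 + (-8 + 0))*(-1/171) = 1/337 + (-10 - 8)*(-1/171) = 1/337 - 18*(-1/171) = 1/337 + 2/19 = 693/6403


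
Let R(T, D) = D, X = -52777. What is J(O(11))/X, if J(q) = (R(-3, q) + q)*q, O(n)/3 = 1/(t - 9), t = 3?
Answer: -1/105554 ≈ -9.4738e-6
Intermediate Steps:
O(n) = -1/2 (O(n) = 3/(3 - 9) = 3/(-6) = 3*(-1/6) = -1/2)
J(q) = 2*q**2 (J(q) = (q + q)*q = (2*q)*q = 2*q**2)
J(O(11))/X = (2*(-1/2)**2)/(-52777) = (2*(1/4))*(-1/52777) = (1/2)*(-1/52777) = -1/105554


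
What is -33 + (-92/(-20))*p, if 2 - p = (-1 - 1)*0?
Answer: -119/5 ≈ -23.800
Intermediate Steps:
p = 2 (p = 2 - (-1 - 1)*0 = 2 - (-2)*0 = 2 - 1*0 = 2 + 0 = 2)
-33 + (-92/(-20))*p = -33 - 92/(-20)*2 = -33 - 92*(-1/20)*2 = -33 + (23/5)*2 = -33 + 46/5 = -119/5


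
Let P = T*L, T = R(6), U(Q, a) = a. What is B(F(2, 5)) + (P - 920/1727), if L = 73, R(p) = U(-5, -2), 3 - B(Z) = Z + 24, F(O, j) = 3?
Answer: -294510/1727 ≈ -170.53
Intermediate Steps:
B(Z) = -21 - Z (B(Z) = 3 - (Z + 24) = 3 - (24 + Z) = 3 + (-24 - Z) = -21 - Z)
R(p) = -2
T = -2
P = -146 (P = -2*73 = -146)
B(F(2, 5)) + (P - 920/1727) = (-21 - 1*3) + (-146 - 920/1727) = (-21 - 3) + (-146 - 920*1/1727) = -24 + (-146 - 920/1727) = -24 - 253062/1727 = -294510/1727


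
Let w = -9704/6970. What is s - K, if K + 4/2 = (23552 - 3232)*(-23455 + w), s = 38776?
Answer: 332240849994/697 ≈ 4.7667e+8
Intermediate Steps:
w = -4852/3485 (w = -9704*1/6970 = -4852/3485 ≈ -1.3923)
K = -332213823122/697 (K = -2 + (23552 - 3232)*(-23455 - 4852/3485) = -2 + 20320*(-81745527/3485) = -2 - 332213821728/697 = -332213823122/697 ≈ -4.7663e+8)
s - K = 38776 - 1*(-332213823122/697) = 38776 + 332213823122/697 = 332240849994/697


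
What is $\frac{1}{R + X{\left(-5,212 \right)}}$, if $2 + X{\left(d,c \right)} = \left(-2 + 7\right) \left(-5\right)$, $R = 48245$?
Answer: $\frac{1}{48218} \approx 2.0739 \cdot 10^{-5}$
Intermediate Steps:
$X{\left(d,c \right)} = -27$ ($X{\left(d,c \right)} = -2 + \left(-2 + 7\right) \left(-5\right) = -2 + 5 \left(-5\right) = -2 - 25 = -27$)
$\frac{1}{R + X{\left(-5,212 \right)}} = \frac{1}{48245 - 27} = \frac{1}{48218}$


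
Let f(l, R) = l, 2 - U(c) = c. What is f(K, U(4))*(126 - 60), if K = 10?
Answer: 660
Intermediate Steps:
U(c) = 2 - c
f(K, U(4))*(126 - 60) = 10*(126 - 60) = 10*66 = 660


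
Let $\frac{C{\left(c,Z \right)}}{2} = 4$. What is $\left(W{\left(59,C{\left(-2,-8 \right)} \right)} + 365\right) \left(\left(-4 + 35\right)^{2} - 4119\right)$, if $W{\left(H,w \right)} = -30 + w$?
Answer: $-1083194$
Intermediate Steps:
$C{\left(c,Z \right)} = 8$ ($C{\left(c,Z \right)} = 2 \cdot 4 = 8$)
$\left(W{\left(59,C{\left(-2,-8 \right)} \right)} + 365\right) \left(\left(-4 + 35\right)^{2} - 4119\right) = \left(\left(-30 + 8\right) + 365\right) \left(\left(-4 + 35\right)^{2} - 4119\right) = \left(-22 + 365\right) \left(31^{2} - 4119\right) = 343 \left(961 - 4119\right) = 343 \left(-3158\right) = -1083194$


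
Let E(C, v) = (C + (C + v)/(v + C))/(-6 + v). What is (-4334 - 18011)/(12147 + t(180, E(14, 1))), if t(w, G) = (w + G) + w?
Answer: -22345/12504 ≈ -1.7870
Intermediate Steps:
E(C, v) = (1 + C)/(-6 + v) (E(C, v) = (C + (C + v)/(C + v))/(-6 + v) = (C + 1)/(-6 + v) = (1 + C)/(-6 + v))
t(w, G) = G + 2*w (t(w, G) = (G + w) + w = G + 2*w)
(-4334 - 18011)/(12147 + t(180, E(14, 1))) = (-4334 - 18011)/(12147 + ((1 + 14)/(-6 + 1) + 2*180)) = -22345/(12147 + (15/(-5) + 360)) = -22345/(12147 + (-⅕*15 + 360)) = -22345/(12147 + (-3 + 360)) = -22345/(12147 + 357) = -22345/12504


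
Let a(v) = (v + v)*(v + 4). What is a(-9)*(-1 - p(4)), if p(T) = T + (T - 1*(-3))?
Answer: -1080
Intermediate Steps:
p(T) = 3 + 2*T (p(T) = T + (T + 3) = T + (3 + T) = 3 + 2*T)
a(v) = 2*v*(4 + v) (a(v) = (2*v)*(4 + v) = 2*v*(4 + v))
a(-9)*(-1 - p(4)) = (2*(-9)*(4 - 9))*(-1 - (3 + 2*4)) = (2*(-9)*(-5))*(-1 - (3 + 8)) = 90*(-1 - 1*11) = 90*(-1 - 11) = 90*(-12) = -1080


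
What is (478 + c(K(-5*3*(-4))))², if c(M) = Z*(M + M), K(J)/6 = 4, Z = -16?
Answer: 84100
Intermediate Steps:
K(J) = 24 (K(J) = 6*4 = 24)
c(M) = -32*M (c(M) = -16*(M + M) = -32*M)
(478 + c(K(-5*3*(-4))))² = (478 - 32*24)² = (478 - 768)² = (-290)² = 84100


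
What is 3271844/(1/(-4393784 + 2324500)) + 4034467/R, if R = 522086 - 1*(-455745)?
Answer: -6620282008738344909/977831 ≈ -6.7704e+12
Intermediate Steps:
R = 977831 (R = 522086 + 455745 = 977831)
3271844/(1/(-4393784 + 2324500)) + 4034467/R = 3271844/(1/(-4393784 + 2324500)) + 4034467/977831 = 3271844/(1/(-2069284)) + 4034467*(1/977831) = 3271844/(-1/2069284) + 4034467/977831 = 3271844*(-2069284) + 4034467/977831 = -6770374439696 + 4034467/977831 = -6620282008738344909/977831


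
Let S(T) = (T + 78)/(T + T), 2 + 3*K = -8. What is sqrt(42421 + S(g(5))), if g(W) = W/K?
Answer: sqrt(169582)/2 ≈ 205.90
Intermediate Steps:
K = -10/3 (K = -2/3 + (1/3)*(-8) = -2/3 - 8/3 = -10/3 ≈ -3.3333)
g(W) = -3*W/10 (g(W) = W/(-10/3) = W*(-3/10) = -3*W/10)
S(T) = (78 + T)/(2*T) (S(T) = (78 + T)/((2*T)) = (78 + T)*(1/(2*T)) = (78 + T)/(2*T))
sqrt(42421 + S(g(5))) = sqrt(42421 + (78 - 3/10*5)/(2*((-3/10*5)))) = sqrt(42421 + (78 - 3/2)/(2*(-3/2))) = sqrt(42421 + (1/2)*(-2/3)*(153/2)) = sqrt(42421 - 51/2) = sqrt(84791/2) = sqrt(169582)/2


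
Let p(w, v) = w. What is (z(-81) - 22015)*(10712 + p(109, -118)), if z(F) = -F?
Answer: -237347814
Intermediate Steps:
(z(-81) - 22015)*(10712 + p(109, -118)) = (-1*(-81) - 22015)*(10712 + 109) = (81 - 22015)*10821 = -21934*10821 = -237347814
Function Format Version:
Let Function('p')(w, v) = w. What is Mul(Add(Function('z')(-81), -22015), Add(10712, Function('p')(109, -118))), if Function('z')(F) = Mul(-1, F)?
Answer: -237347814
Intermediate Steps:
Mul(Add(Function('z')(-81), -22015), Add(10712, Function('p')(109, -118))) = Mul(Add(Mul(-1, -81), -22015), Add(10712, 109)) = Mul(Add(81, -22015), 10821) = Mul(-21934, 10821) = -237347814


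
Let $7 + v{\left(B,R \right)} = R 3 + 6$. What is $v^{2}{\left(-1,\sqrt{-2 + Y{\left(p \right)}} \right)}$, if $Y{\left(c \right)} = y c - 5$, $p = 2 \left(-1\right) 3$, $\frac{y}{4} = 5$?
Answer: $\left(1 - 3 i \sqrt{127}\right)^{2} \approx -1142.0 - 67.617 i$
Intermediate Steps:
$y = 20$ ($y = 4 \cdot 5 = 20$)
$p = -6$ ($p = \left(-2\right) 3 = -6$)
$Y{\left(c \right)} = -5 + 20 c$ ($Y{\left(c \right)} = 20 c - 5 = -5 + 20 c$)
$v{\left(B,R \right)} = -1 + 3 R$ ($v{\left(B,R \right)} = -7 + \left(R 3 + 6\right) = -7 + \left(3 R + 6\right) = -7 + \left(6 + 3 R\right) = -1 + 3 R$)
$v^{2}{\left(-1,\sqrt{-2 + Y{\left(p \right)}} \right)} = \left(-1 + 3 \sqrt{-2 + \left(-5 + 20 \left(-6\right)\right)}\right)^{2} = \left(-1 + 3 \sqrt{-2 - 125}\right)^{2} = \left(-1 + 3 \sqrt{-127}\right)^{2} = \left(-1 + 3 i \sqrt{127}\right)^{2}$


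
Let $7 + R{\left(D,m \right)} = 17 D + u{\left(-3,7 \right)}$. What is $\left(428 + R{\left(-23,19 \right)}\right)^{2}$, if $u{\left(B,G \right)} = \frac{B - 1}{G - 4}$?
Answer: $\frac{7396}{9} \approx 821.78$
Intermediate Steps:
$u{\left(B,G \right)} = \frac{-1 + B}{-4 + G}$
$R{\left(D,m \right)} = - \frac{25}{3} + 17 D$ ($R{\left(D,m \right)} = -7 + \left(17 D + \frac{-1 - 3}{-4 + 7}\right) = -7 + \left(17 D + \frac{1}{3} \left(-4\right)\right) = -7 + \left(17 D - \frac{4}{3}\right) = -7 + \left(- \frac{4}{3} + 17 D\right) = - \frac{25}{3} + 17 D$)
$\left(428 + R{\left(-23,19 \right)}\right)^{2} = \left(428 + \left(- \frac{25}{3} + 17 \left(-23\right)\right)\right)^{2} = \left(428 - \frac{1198}{3}\right)^{2} = \left(\frac{86}{3}\right)^{2} = \frac{7396}{9}$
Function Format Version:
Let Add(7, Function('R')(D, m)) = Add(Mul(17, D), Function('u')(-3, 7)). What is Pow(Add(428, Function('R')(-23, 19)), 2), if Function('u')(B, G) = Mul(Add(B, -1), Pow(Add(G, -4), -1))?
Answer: Rational(7396, 9) ≈ 821.78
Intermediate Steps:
Function('u')(B, G) = Mul(Pow(Add(-4, G), -1), Add(-1, B)) (Function('u')(B, G) = Mul(Add(-1, B), Pow(Add(-4, G), -1)) = Mul(Pow(Add(-4, G), -1), Add(-1, B)))
Function('R')(D, m) = Add(Rational(-25, 3), Mul(17, D)) (Function('R')(D, m) = Add(-7, Add(Mul(17, D), Mul(Pow(Add(-4, 7), -1), Add(-1, -3)))) = Add(-7, Add(Mul(17, D), Mul(Pow(3, -1), -4))) = Add(-7, Add(Mul(17, D), Mul(Rational(1, 3), -4))) = Add(-7, Add(Mul(17, D), Rational(-4, 3))) = Add(-7, Add(Rational(-4, 3), Mul(17, D))) = Add(Rational(-25, 3), Mul(17, D)))
Pow(Add(428, Function('R')(-23, 19)), 2) = Pow(Add(428, Add(Rational(-25, 3), Mul(17, -23))), 2) = Pow(Add(428, Add(Rational(-25, 3), -391)), 2) = Pow(Add(428, Rational(-1198, 3)), 2) = Pow(Rational(86, 3), 2) = Rational(7396, 9)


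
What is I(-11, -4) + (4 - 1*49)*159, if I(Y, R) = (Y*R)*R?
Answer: -7331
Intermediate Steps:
I(Y, R) = Y*R² (I(Y, R) = (R*Y)*R = Y*R²)
I(-11, -4) + (4 - 1*49)*159 = -11*(-4)² + (4 - 1*49)*159 = -11*16 + (4 - 49)*159 = -176 - 45*159 = -176 - 7155 = -7331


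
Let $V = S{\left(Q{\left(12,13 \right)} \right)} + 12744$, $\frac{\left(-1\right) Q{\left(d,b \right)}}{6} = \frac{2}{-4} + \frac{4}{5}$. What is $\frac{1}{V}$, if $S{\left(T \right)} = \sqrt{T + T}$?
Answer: $\frac{3540}{45113761} - \frac{i \sqrt{10}}{270682566} \approx 7.8468 \cdot 10^{-5} - 1.1683 \cdot 10^{-8} i$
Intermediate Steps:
$Q{\left(d,b \right)} = - \frac{9}{5}$ ($Q{\left(d,b \right)} = - 6 \left(\frac{2}{-4} + \frac{4}{5}\right) = - 6 \left(2 \left(- \frac{1}{4}\right) + 4 \cdot \frac{1}{5}\right) = - 6 \left(- \frac{1}{2} + \frac{4}{5}\right) = \left(-6\right) \frac{3}{10} = - \frac{9}{5}$)
$S{\left(T \right)} = \sqrt{2} \sqrt{T}$ ($S{\left(T \right)} = \sqrt{2 T} = \sqrt{2} \sqrt{T}$)
$V = 12744 + \frac{3 i \sqrt{10}}{5}$ ($V = \sqrt{2} \sqrt{- \frac{9}{5}} + 12744 = \sqrt{2} \frac{3 i \sqrt{5}}{5} + 12744 = \frac{3 i \sqrt{10}}{5} + 12744 = 12744 + \frac{3 i \sqrt{10}}{5} \approx 12744.0 + 1.8974 i$)
$\frac{1}{V} = \frac{1}{12744 + \frac{3 i \sqrt{10}}{5}}$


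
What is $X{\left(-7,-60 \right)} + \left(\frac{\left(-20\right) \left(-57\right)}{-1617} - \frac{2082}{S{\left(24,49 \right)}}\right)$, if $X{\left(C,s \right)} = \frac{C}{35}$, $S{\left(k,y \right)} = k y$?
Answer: $- \frac{28841}{10780} \approx -2.6754$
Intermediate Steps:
$X{\left(C,s \right)} = \frac{C}{35}$ ($X{\left(C,s \right)} = C \frac{1}{35} = \frac{C}{35}$)
$X{\left(-7,-60 \right)} + \left(\frac{\left(-20\right) \left(-57\right)}{-1617} - \frac{2082}{S{\left(24,49 \right)}}\right) = \frac{1}{35} \left(-7\right) - \left(\frac{347}{196} - \frac{\left(-20\right) \left(-57\right)}{-1617}\right) = - \frac{1}{5} + \left(1140 \left(- \frac{1}{1617}\right) - \frac{2082}{1176}\right) = - \frac{1}{5} - \frac{5337}{2156} = - \frac{28841}{10780}$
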